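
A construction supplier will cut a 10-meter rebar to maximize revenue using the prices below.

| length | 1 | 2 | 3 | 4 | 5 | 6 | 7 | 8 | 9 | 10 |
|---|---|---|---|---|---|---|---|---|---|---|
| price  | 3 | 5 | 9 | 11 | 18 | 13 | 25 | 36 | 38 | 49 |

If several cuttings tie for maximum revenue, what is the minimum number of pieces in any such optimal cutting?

1

Consider every possible first cut. r[k] is the best of p[i]+r[k−i] over all sellable i≤k.
r[1] = 3
r[2] = 6  (first piece 1, then r[1]=3)
r[3] = 9  (first piece 1, then r[2]=6)
r[4] = 12  (first piece 1, then r[3]=9)
r[5] = 18
r[6] = 21  (first piece 1, then r[5]=18)
r[7] = 25
r[8] = 36
r[9] = 39  (first piece 1, then r[8]=36)
r[10] = 49
Maximum revenue is ₹49.
Now minimize piece count subject to staying optimal: for each k, pieces[k] = 1 + min over i with p[i]+r[k−i]=r[k] of pieces[k−i].
pieces[7] = 1
pieces[8] = 1
pieces[9] = 2
pieces[10] = 1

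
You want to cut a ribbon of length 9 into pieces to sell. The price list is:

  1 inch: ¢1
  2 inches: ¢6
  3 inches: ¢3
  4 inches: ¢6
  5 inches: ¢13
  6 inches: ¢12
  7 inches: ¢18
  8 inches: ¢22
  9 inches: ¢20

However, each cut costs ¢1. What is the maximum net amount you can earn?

23

Let v[k] be the best obtainable value from length k. For each k, try every first piece i and keep the best of price[i] + v[k−i] minus the 1 cut fee when i<k.
v[1] = 1
v[2] = max(1+1-1, 6+0) = 6
v[3] = max(1+6-1, 6+1-1, 3+0) = 6
v[4] = max(1+6-1, 6+6-1, 3+1-1, 6+0) = 11
v[5] = max(1+11-1, 6+6-1, 3+6-1, 6+1-1, 13+0) = 13
v[6] = max(1+13-1, 6+11-1, 3+6-1, 6+6-1, 13+1-1, 12+0) = 16
v[7] = max(1+16-1, 6+13-1, 3+11-1, …, 12+1-1, 18+0) = 18
v[8] = max(1+18-1, 6+16-1, 3+13-1, …, 18+1-1, 22+0) = 22
v[9] = max(1+22-1, 6+18-1, 3+16-1, …, 22+1-1, 20+0) = 23
One optimal plan: pieces 5 + 2 + 2 (2 cuts) → ¢25 − ¢2 = ¢23.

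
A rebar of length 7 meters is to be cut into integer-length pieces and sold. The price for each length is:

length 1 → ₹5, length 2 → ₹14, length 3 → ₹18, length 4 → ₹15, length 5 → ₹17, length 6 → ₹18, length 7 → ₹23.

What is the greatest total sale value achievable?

47

Build best[k] bottom-up: best[k] = max over allowed piece i of (p[i] + best[k−i]).
best[1] = 5
best[2] = max(5+5, 14+0) = 14
best[3] = max(5+14, 14+5, 18+0) = 19
best[4] = max(5+19, 14+14, 18+5, 15+0) = 28
best[5] = max(5+28, 14+19, 18+14, 15+5, 17+0) = 33
best[6] = max(5+33, 14+28, 18+19, 15+14, 17+5, 18+0) = 42
best[7] = max(5+42, 14+33, 18+28, …, 18+5, 23+0) = 47
One optimal cutting: 2 + 2 + 2 + 1 → ₹14 + ₹14 + ₹14 + ₹5 = ₹47.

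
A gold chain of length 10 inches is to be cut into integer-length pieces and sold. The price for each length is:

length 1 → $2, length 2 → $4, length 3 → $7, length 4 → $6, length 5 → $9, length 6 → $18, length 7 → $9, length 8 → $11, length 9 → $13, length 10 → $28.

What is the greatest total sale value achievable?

Let v[k] be the best obtainable value from length k. For each k, try every first piece i and keep the best of price[i] + v[k−i].
v[1] = 2
v[2] = 4  (first piece 1, then v[1]=2)
v[3] = 7
v[4] = 9  (first piece 1, then v[3]=7)
v[5] = 11  (first piece 1, then v[4]=9)
v[6] = 18
v[7] = 20  (first piece 1, then v[6]=18)
v[8] = 22  (first piece 1, then v[7]=20)
v[9] = 25  (first piece 3, then v[6]=18)
v[10] = 28
Best is to sell the whole 10-inch piece uncut for $28.

28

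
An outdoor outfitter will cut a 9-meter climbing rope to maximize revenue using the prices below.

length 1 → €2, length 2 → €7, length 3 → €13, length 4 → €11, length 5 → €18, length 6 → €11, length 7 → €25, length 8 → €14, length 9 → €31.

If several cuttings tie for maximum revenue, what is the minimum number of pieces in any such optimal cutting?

3

Build r[k] bottom-up: r[k] = max over allowed piece i of (p[i] + r[k−i]).
r[1] = 2
r[2] = 7
r[3] = 13
r[4] = 15  (first piece 1, then r[3]=13)
r[5] = 20  (first piece 2, then r[3]=13)
r[6] = 26  (first piece 3, then r[3]=13)
r[7] = 28  (first piece 1, then r[6]=26)
r[8] = 33  (first piece 2, then r[6]=26)
r[9] = 39  (first piece 3, then r[6]=26)
Maximum revenue is €39.
Now minimize piece count subject to staying optimal: for each k, pieces[k] = 1 + min over i with p[i]+r[k−i]=r[k] of pieces[k−i].
pieces[6] = 2
pieces[7] = 3
pieces[8] = 3
pieces[9] = 3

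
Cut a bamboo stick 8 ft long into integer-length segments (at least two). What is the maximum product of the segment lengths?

18

Let prod[k] be the best product for length k (with at least one cut). For each first piece i, the rest contributes max(k−i, prod[k−i]).
prod[2] = 1×max(1,0) = 1×1 = 1
prod[3] = 1×max(2,1) = 1×2 = 2
prod[4] = 2×max(2,1) = 2×2 = 4
prod[5] = 2×max(3,2) = 2×3 = 6
prod[6] = 3×max(3,2) = 3×3 = 9
prod[7] = 2×max(5,6) = 2×6 = 12
prod[8] = 2×max(6,9) = 2×9 = 18
One optimal split: 3 + 3 + 2; product 3×3×2 = 18.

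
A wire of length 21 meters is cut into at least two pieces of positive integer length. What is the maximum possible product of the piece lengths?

2187

Define m[k] = max over 1≤i<k of i · max(k−i, m[k−i]); the inner max lets the remainder stay uncut if that's better.
m[2] = 1·max(1,0) = 1·1 = 1
m[3] = max(1·2, 2·1) = 2
m[4] = max(1·3, 2·2, 3·1) = 4
m[5] = max(1·4, 2·3, 3·2, 4·1) = 6
m[6] = max(1·6, 2·4, 3·3, 4·2, 5·1) = 9
m[7] = max(1·9, 2·6, 3·4, 4·3, 5·2, 6·1) = 12
m[8] = max(1·12, 2·9, 3·6, …, 6·2, 7·1) = 18
m[9] = max(1·18, 2·12, 3·9, …, 7·2, 8·1) = 27
m[10] = max(1·27, 2·18, 3·12, …, 8·2, 9·1) = 36
m[11] = max(1·36, 2·27, 3·18, …, 9·2, 10·1) = 54
m[12] = max(1·54, 2·36, 3·27, …, 10·2, 11·1) = 81
m[13] = max(1·81, 2·54, 3·36, …, 11·2, 12·1) = 108
m[14] = max(1·108, 2·81, 3·54, …, 12·2, 13·1) = 162
m[15] = max(1·162, 2·108, 3·81, …, 13·2, 14·1) = 243
m[16] = max(1·243, 2·162, 3·108, …, 14·2, 15·1) = 324
m[17] = max(1·324, 2·243, 3·162, …, 15·2, 16·1) = 486
m[18] = max(1·486, 2·324, 3·243, …, 16·2, 17·1) = 729
m[19] = max(1·729, 2·486, 3·324, …, 17·2, 18·1) = 972
m[20] = max(1·972, 2·729, 3·486, …, 18·2, 19·1) = 1458
m[21] = max(1·1458, 2·972, 3·729, …, 19·2, 20·1) = 2187
One optimal split: 3 + 3 + 3 + 3 + 3 + 3 + 3; product 3·3·3·3·3·3·3 = 2187.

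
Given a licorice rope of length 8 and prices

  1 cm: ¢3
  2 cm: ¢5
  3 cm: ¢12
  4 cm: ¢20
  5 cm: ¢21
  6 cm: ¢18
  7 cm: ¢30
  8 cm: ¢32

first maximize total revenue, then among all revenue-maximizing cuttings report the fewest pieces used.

2

Build r[k] bottom-up: r[k] = max over allowed piece i of (p[i] + r[k−i]).
r[1] = 3
r[2] = max(3+3, 5+0) = 6
r[3] = max(3+6, 5+3, 12+0) = 12
r[4] = max(3+12, 5+6, 12+3, 20+0) = 20
r[5] = max(3+20, 5+12, 12+6, 20+3, 21+0) = 23
r[6] = max(3+23, 5+20, 12+12, 20+6, 21+3, 18+0) = 26
r[7] = max(3+26, 5+23, 12+20, …, 18+3, 30+0) = 32
r[8] = max(3+32, 5+26, 12+23, …, 30+3, 32+0) = 40
Maximum revenue is ¢40.
Now minimize piece count subject to staying optimal: for each k, pieces[k] = 1 + min over i with p[i]+r[k−i]=r[k] of pieces[k−i].
pieces[5] = 2
pieces[6] = 3
pieces[7] = 2
pieces[8] = 2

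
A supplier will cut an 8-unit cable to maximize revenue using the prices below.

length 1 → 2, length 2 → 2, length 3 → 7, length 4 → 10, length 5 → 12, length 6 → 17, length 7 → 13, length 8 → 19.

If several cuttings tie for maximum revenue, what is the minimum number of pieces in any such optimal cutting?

Consider every possible first cut. r[k] is the best of p[i]+r[k−i] over all sellable i≤k.
r[1] = 2
r[2] = 4  (first piece 1, then r[1]=2)
r[3] = 7
r[4] = 10
r[5] = 12  (first piece 1, then r[4]=10)
r[6] = 17
r[7] = 19  (first piece 1, then r[6]=17)
r[8] = 21  (first piece 1, then r[7]=19)
Maximum revenue is 21.
Now minimize piece count subject to staying optimal: for each k, pieces[k] = 1 + min over i with p[i]+r[k−i]=r[k] of pieces[k−i].
pieces[5] = 1
pieces[6] = 1
pieces[7] = 2
pieces[8] = 3

3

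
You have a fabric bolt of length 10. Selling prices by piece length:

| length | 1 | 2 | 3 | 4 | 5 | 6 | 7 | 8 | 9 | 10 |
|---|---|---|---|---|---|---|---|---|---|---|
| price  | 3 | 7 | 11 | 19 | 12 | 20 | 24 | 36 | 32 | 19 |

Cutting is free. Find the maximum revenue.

45

Consider every possible first cut. best[k] is the best of p[i]+best[k−i] over all sellable i≤k.
best[1] = 3
best[2] = max(3+3, 7+0) = 7
best[3] = max(3+7, 7+3, 11+0) = 11
best[4] = max(3+11, 7+7, 11+3, 19+0) = 19
best[5] = max(3+19, 7+11, 11+7, 19+3, 12+0) = 22
best[6] = max(3+22, 7+19, 11+11, 19+7, 12+3, 20+0) = 26
best[7] = max(3+26, 7+22, 11+19, …, 20+3, 24+0) = 30
best[8] = max(3+30, 7+26, 11+22, …, 24+3, 36+0) = 38
best[9] = max(3+38, 7+30, 11+26, …, 36+3, 32+0) = 41
best[10] = max(3+41, 7+38, 11+30, …, 32+3, 19+0) = 45
One optimal cutting: 4 + 4 + 2 → $19 + $19 + $7 = $45.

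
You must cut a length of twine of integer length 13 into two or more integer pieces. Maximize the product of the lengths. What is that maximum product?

Fill m[k] for k=2..13: at each k try every first piece i and multiply by the better of (k−i) uncut or m[k−i].
Small cases: m[2]=1, m[3]=2, m[4]=4, m[5]=6.
m[6] = 3*max(3,2) = 3*3 = 9
m[7] = 2*max(5,6) = 2*6 = 12
m[8] = 2*max(6,9) = 2*9 = 18
m[9] = 3*max(6,9) = 3*9 = 27
m[10] = 2*max(8,18) = 2*18 = 36
m[11] = 2*max(9,27) = 2*27 = 54
m[12] = 3*max(9,27) = 3*27 = 81
m[13] = 2*max(11,54) = 2*54 = 108
One optimal split: 3 + 3 + 3 + 2 + 2; product 3*3*3*2*2 = 108.

108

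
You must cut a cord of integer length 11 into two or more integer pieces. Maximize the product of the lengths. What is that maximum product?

54

Let g[k] be the best product for length k (with at least one cut). For each first piece i, the rest contributes max(k−i, g[k−i]).
g[2] = 1×max(1,0) = 1×1 = 1
g[3] = max(1×2, 2×1) = 2
g[4] = max(1×3, 2×2, 3×1) = 4
g[5] = max(1×4, 2×3, 3×2, 4×1) = 6
g[6] = max(1×6, 2×4, 3×3, 4×2, 5×1) = 9
g[7] = max(1×9, 2×6, 3×4, 4×3, 5×2, 6×1) = 12
g[8] = max(1×12, 2×9, 3×6, …, 6×2, 7×1) = 18
g[9] = max(1×18, 2×12, 3×9, …, 7×2, 8×1) = 27
g[10] = max(1×27, 2×18, 3×12, …, 8×2, 9×1) = 36
g[11] = max(1×36, 2×27, 3×18, …, 9×2, 10×1) = 54
One optimal split: 3 + 3 + 3 + 2; product 3×3×3×2 = 54.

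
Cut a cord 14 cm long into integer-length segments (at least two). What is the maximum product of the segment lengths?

162

Let P[k] be the best product for length k (with at least one cut). For each first piece i, the rest contributes max(k−i, P[k−i]).
P[2] = 1×max(1,0) = 1×1 = 1
P[3] = 1×max(2,1) = 1×2 = 2
P[4] = 2×max(2,1) = 2×2 = 4
P[5] = 2×max(3,2) = 2×3 = 6
P[6] = 3×max(3,2) = 3×3 = 9
P[7] = 2×max(5,6) = 2×6 = 12
P[8] = 2×max(6,9) = 2×9 = 18
P[9] = 3×max(6,9) = 3×9 = 27
P[10] = 2×max(8,18) = 2×18 = 36
P[11] = 2×max(9,27) = 2×27 = 54
P[12] = 3×max(9,27) = 3×27 = 81
P[13] = 2×max(11,54) = 2×54 = 108
P[14] = 2×max(12,81) = 2×81 = 162
One optimal split: 3 + 3 + 3 + 3 + 2; product 3×3×3×3×2 = 162.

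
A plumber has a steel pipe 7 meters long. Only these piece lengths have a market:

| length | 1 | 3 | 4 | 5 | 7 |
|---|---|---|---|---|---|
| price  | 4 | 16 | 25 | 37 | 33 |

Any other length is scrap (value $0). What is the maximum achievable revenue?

45

Consider every possible first cut. f[k] is the best of p[i]+f[k−i] over all sellable i≤k.
f[1] = 4
f[2] = 8  (first piece 1, then f[1]=4)
f[3] = max(4+8, 16+0) = 16
f[4] = max(4+16, 16+4, 25+0) = 25
f[5] = max(4+25, 16+8, 25+4, 37+0) = 37
f[6] = max(4+37, 16+16, 25+8, 37+4) = 41
f[7] = max(4+41, 16+25, 25+16, 37+8, 33+0) = 45
One optimal cutting: 5 + 1 + 1 → $45.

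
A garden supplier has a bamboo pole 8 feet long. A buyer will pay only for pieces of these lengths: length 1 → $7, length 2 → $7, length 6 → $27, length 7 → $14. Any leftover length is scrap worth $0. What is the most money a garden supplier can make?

56

Build best[k] bottom-up: best[k] = max over allowed piece i of (p[i] + best[k−i]).
best[1] = 7
best[2] = max(7+7, 7+0) = 14
best[3] = max(7+14, 7+7) = 21
best[4] = max(7+21, 7+14) = 28
best[5] = max(7+28, 7+21) = 35
best[6] = max(7+35, 7+28, 27+0) = 42
best[7] = max(7+42, 7+35, 27+7, 14+0) = 49
best[8] = max(7+49, 7+42, 27+14, 14+7) = 56
One optimal cutting: 1 + 1 + 1 + 1 + 1 + 1 + 1 + 1 → $56.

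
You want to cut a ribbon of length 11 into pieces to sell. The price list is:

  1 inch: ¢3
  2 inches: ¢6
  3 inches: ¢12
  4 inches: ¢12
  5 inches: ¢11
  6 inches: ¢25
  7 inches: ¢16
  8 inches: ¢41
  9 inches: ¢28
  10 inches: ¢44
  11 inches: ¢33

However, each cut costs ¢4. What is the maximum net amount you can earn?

Let v[k] be the best obtainable value from length k. For each k, try every first piece i and keep the best of price[i] + v[k−i] minus the 4 cut fee when i<k.
v[1] = 3
v[2] = 6
v[3] = 12
v[4] = 12
v[5] = 14  (first piece 2, then v[3]=12)
v[6] = 25
v[7] = 24  (first piece 1, then v[6]=25)
v[8] = 41
v[9] = 40  (first piece 1, then v[8]=41)
v[10] = 44
v[11] = 49  (first piece 3, then v[8]=41)
One optimal plan: pieces 8 + 3 (1 cut) → ¢53 − ¢4 = ¢49.

49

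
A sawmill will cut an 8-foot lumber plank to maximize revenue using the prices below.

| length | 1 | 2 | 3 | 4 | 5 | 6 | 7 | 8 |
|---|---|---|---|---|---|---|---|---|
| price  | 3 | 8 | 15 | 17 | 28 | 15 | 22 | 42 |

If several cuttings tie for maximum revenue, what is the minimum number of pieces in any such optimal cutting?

2

Consider every possible first cut. r[k] is the best of p[i]+r[k−i] over all sellable i≤k.
r[1] = 3
r[2] = 8
r[3] = 15
r[4] = 18  (first piece 1, then r[3]=15)
r[5] = 28
r[6] = 31  (first piece 1, then r[5]=28)
r[7] = 36  (first piece 2, then r[5]=28)
r[8] = 43  (first piece 3, then r[5]=28)
Maximum revenue is $43.
Now minimize piece count subject to staying optimal: for each k, pieces[k] = 1 + min over i with p[i]+r[k−i]=r[k] of pieces[k−i].
pieces[5] = 1
pieces[6] = 2
pieces[7] = 2
pieces[8] = 2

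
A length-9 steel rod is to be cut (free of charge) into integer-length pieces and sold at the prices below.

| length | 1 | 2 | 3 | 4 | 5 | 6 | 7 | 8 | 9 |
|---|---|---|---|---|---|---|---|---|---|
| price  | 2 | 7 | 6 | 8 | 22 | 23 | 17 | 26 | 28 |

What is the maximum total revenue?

Let r[k] be the best obtainable value from length k. For each k, try every first piece i and keep the best of price[i] + r[k−i].
r[1] = 2
r[2] = 7
r[3] = 9  (first piece 1, then r[2]=7)
r[4] = 14  (first piece 2, then r[2]=7)
r[5] = 22
r[6] = 24  (first piece 1, then r[5]=22)
r[7] = 29  (first piece 2, then r[5]=22)
r[8] = 31  (first piece 1, then r[7]=29)
r[9] = 36  (first piece 2, then r[7]=29)
One optimal cutting: 5 + 2 + 2 → $22 + $7 + $7 = $36.

36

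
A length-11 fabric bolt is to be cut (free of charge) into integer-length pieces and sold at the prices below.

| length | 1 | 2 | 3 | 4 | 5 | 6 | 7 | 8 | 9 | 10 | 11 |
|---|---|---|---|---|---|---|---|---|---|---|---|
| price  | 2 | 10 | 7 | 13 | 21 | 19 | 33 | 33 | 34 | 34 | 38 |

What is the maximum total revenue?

Let r[k] be the best obtainable value from length k. For each k, try every first piece i and keep the best of price[i] + r[k−i].
r[1] = 2
r[2] = max(2+2, 10+0) = 10
r[3] = max(2+10, 10+2, 7+0) = 12
r[4] = max(2+12, 10+10, 7+2, 13+0) = 20
r[5] = max(2+20, 10+12, 7+10, 13+2, 21+0) = 22
r[6] = max(2+22, 10+20, 7+12, 13+10, 21+2, 19+0) = 30
r[7] = max(2+30, 10+22, 7+20, …, 19+2, 33+0) = 33
r[8] = max(2+33, 10+30, 7+22, …, 33+2, 33+0) = 40
r[9] = max(2+40, 10+33, 7+30, …, 33+2, 34+0) = 43
r[10] = max(2+43, 10+40, 7+33, …, 34+2, 34+0) = 50
r[11] = max(2+50, 10+43, 7+40, …, 34+2, 38+0) = 53
One optimal cutting: 7 + 2 + 2 → $33 + $10 + $10 = $53.

53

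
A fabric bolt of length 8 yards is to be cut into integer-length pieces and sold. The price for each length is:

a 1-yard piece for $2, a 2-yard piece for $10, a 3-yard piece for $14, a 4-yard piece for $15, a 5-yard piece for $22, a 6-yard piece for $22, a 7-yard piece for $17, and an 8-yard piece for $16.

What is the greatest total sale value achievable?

40

Consider every possible first cut. r[k] is the best of p[i]+r[k−i] over all sellable i≤k.
r[1] = 2
r[2] = max(2+2, 10+0) = 10
r[3] = max(2+10, 10+2, 14+0) = 14
r[4] = max(2+14, 10+10, 14+2, 15+0) = 20
r[5] = max(2+20, 10+14, 14+10, 15+2, 22+0) = 24
r[6] = max(2+24, 10+20, 14+14, 15+10, 22+2, 22+0) = 30
r[7] = max(2+30, 10+24, 14+20, …, 22+2, 17+0) = 34
r[8] = max(2+34, 10+30, 14+24, …, 17+2, 16+0) = 40
One optimal cutting: 2 + 2 + 2 + 2 → $10 + $10 + $10 + $10 = $40.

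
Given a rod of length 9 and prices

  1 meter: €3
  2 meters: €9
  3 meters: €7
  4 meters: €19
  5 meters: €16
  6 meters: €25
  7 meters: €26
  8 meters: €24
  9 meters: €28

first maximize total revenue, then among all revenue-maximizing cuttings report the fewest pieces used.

3

Build r[k] bottom-up: r[k] = max over allowed piece i of (p[i] + r[k−i]).
r[1] = 3
r[2] = 9
r[3] = 12  (first piece 1, then r[2]=9)
r[4] = 19
r[5] = 22  (first piece 1, then r[4]=19)
r[6] = 28  (first piece 2, then r[4]=19)
r[7] = 31  (first piece 1, then r[6]=28)
r[8] = 38  (first piece 4, then r[4]=19)
r[9] = 41  (first piece 1, then r[8]=38)
Maximum revenue is €41.
Now minimize piece count subject to staying optimal: for each k, pieces[k] = 1 + min over i with p[i]+r[k−i]=r[k] of pieces[k−i].
pieces[6] = 2
pieces[7] = 3
pieces[8] = 2
pieces[9] = 3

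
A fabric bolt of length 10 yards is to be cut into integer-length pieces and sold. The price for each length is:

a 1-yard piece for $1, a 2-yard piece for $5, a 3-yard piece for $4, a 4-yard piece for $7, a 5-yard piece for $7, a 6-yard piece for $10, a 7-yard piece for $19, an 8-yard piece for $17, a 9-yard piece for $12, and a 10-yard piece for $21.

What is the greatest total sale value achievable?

Let r[k] be the best obtainable value from length k. For each k, try every first piece i and keep the best of price[i] + r[k−i].
r[1] = 1
r[2] = max(1+1, 5+0) = 5
r[3] = max(1+5, 5+1, 4+0) = 6
r[4] = max(1+6, 5+5, 4+1, 7+0) = 10
r[5] = max(1+10, 5+6, 4+5, 7+1, 7+0) = 11
r[6] = max(1+11, 5+10, 4+6, 7+5, 7+1, 10+0) = 15
r[7] = max(1+15, 5+11, 4+10, …, 10+1, 19+0) = 19
r[8] = max(1+19, 5+15, 4+11, …, 19+1, 17+0) = 20
r[9] = max(1+20, 5+19, 4+15, …, 17+1, 12+0) = 24
r[10] = max(1+24, 5+20, 4+19, …, 12+1, 21+0) = 25
One optimal cutting: 7 + 2 + 1 → $19 + $5 + $1 = $25.

25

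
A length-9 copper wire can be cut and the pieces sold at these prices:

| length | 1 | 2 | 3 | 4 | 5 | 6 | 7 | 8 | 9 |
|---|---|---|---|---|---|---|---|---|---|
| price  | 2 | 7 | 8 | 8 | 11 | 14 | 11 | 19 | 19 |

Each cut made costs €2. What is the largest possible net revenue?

Build r[k] bottom-up: r[k] = max over allowed piece i of (p[i] + r[k−i]) − 2 per cut.
r[1] = 2
r[2] = max(2+2-2, 7+0) = 7
r[3] = max(2+7-2, 7+2-2, 8+0) = 8
r[4] = max(2+8-2, 7+7-2, 8+2-2, 8+0) = 12
r[5] = max(2+12-2, 7+8-2, 8+7-2, 8+2-2, 11+0) = 13
r[6] = max(2+13-2, 7+12-2, 8+8-2, 8+7-2, 11+2-2, 14+0) = 17
r[7] = max(2+17-2, 7+13-2, 8+12-2, …, 14+2-2, 11+0) = 18
r[8] = max(2+18-2, 7+17-2, 8+13-2, …, 11+2-2, 19+0) = 22
r[9] = max(2+22-2, 7+18-2, 8+17-2, …, 19+2-2, 19+0) = 23
One optimal plan: pieces 3 + 2 + 2 + 2 (3 cuts) → €29 − €6 = €23.

23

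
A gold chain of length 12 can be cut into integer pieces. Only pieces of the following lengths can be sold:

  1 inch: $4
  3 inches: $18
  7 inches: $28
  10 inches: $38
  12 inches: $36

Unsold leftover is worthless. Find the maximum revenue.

72

Let f[k] be the best obtainable value from length k. For each k, try every first piece i and keep the best of price[i] + f[k−i].
f[1] = 4
f[2] = 8  (first piece 1, then f[1]=4)
f[3] = max(4+8, 18+0) = 18
f[4] = max(4+18, 18+4) = 22
f[5] = max(4+22, 18+8) = 26
f[6] = max(4+26, 18+18) = 36
f[7] = max(4+36, 18+22, 28+0) = 40
f[8] = max(4+40, 18+26, 28+4) = 44
f[9] = max(4+44, 18+36, 28+8) = 54
f[10] = max(4+54, 18+40, 28+18, 38+0) = 58
f[11] = max(4+58, 18+44, 28+22, 38+4) = 62
f[12] = max(4+62, 18+54, 28+26, 38+8, 36+0) = 72
One optimal cutting: 3 + 3 + 3 + 3 → $72.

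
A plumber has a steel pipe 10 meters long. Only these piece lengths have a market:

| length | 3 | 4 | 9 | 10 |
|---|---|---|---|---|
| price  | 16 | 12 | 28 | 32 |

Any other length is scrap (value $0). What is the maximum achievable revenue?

Consider every possible first cut. r[k] is the best of p[i]+r[k−i] over all sellable i≤k.
r[1] = 0
r[2] = 0
r[3] = 16
r[4] = 16
r[5] = 16
r[6] = 32  (first piece 3, then r[3]=16)
r[7] = 32
r[8] = 32
r[9] = 48  (first piece 3, then r[6]=32)
r[10] = 48
One optimal cutting: pieces 3 + 3 + 3 with 1 meter of scrap → $48.

48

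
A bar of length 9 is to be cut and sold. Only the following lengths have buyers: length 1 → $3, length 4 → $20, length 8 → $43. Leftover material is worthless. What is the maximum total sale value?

Consider every possible first cut. best[k] is the best of p[i]+best[k−i] over all sellable i≤k.
best[1] = 3
best[2] = 6  (first piece 1, then best[1]=3)
best[3] = 9  (first piece 1, then best[2]=6)
best[4] = 20
best[5] = 23  (first piece 1, then best[4]=20)
best[6] = 26  (first piece 1, then best[5]=23)
best[7] = 29  (first piece 1, then best[6]=26)
best[8] = 43
best[9] = 46  (first piece 1, then best[8]=43)
One optimal cutting: 8 + 1 → $46.

46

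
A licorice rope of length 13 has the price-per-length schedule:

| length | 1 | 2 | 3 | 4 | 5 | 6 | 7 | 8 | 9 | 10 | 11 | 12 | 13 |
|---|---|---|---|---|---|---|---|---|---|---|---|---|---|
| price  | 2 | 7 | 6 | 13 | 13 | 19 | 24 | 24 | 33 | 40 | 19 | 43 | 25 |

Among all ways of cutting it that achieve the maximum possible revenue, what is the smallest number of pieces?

Let r[k] be the best obtainable value from length k. For each k, try every first piece i and keep the best of price[i] + r[k−i].
r[1] = 2
r[2] = 7
r[3] = 9  (first piece 1, then r[2]=7)
r[4] = 14  (first piece 2, then r[2]=7)
r[5] = 16  (first piece 1, then r[4]=14)
r[6] = 21  (first piece 2, then r[4]=14)
r[7] = 24
r[8] = 28  (first piece 2, then r[6]=21)
r[9] = 33
r[10] = 40
r[11] = 42  (first piece 1, then r[10]=40)
r[12] = 47  (first piece 2, then r[10]=40)
r[13] = 49  (first piece 1, then r[12]=47)
Maximum revenue is ¢49.
Now minimize piece count subject to staying optimal: for each k, pieces[k] = 1 + min over i with p[i]+r[k−i]=r[k] of pieces[k−i].
pieces[10] = 1
pieces[11] = 2
pieces[12] = 2
pieces[13] = 3

3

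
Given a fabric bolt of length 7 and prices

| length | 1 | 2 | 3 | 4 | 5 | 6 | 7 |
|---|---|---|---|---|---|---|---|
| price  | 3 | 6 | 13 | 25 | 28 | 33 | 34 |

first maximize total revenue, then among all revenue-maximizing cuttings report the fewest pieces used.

Let r[k] be the best obtainable value from length k. For each k, try every first piece i and keep the best of price[i] + r[k−i].
r[1] = 3
r[2] = 6  (first piece 1, then r[1]=3)
r[3] = 13
r[4] = 25
r[5] = 28  (first piece 1, then r[4]=25)
r[6] = 33
r[7] = 38  (first piece 3, then r[4]=25)
Maximum revenue is $38.
Now minimize piece count subject to staying optimal: for each k, pieces[k] = 1 + min over i with p[i]+r[k−i]=r[k] of pieces[k−i].
pieces[4] = 1
pieces[5] = 1
pieces[6] = 1
pieces[7] = 2

2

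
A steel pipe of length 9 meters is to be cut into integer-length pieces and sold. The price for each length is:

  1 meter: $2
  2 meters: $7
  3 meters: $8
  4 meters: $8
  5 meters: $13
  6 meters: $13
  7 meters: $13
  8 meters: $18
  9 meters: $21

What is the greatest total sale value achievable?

Consider every possible first cut. r[k] is the best of p[i]+r[k−i] over all sellable i≤k.
r[1] = 2
r[2] = 7
r[3] = 9  (first piece 1, then r[2]=7)
r[4] = 14  (first piece 2, then r[2]=7)
r[5] = 16  (first piece 1, then r[4]=14)
r[6] = 21  (first piece 2, then r[4]=14)
r[7] = 23  (first piece 1, then r[6]=21)
r[8] = 28  (first piece 2, then r[6]=21)
r[9] = 30  (first piece 1, then r[8]=28)
One optimal cutting: 2 + 2 + 2 + 2 + 1 → $7 + $7 + $7 + $7 + $2 = $30.

30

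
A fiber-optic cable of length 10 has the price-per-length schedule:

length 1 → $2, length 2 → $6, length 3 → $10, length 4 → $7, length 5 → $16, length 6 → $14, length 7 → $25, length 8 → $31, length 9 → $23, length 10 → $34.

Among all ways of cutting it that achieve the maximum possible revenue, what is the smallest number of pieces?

Consider every possible first cut. r[k] is the best of p[i]+r[k−i] over all sellable i≤k.
r[1] = 2
r[2] = 6
r[3] = 10
r[4] = 12  (first piece 1, then r[3]=10)
r[5] = 16  (first piece 2, then r[3]=10)
r[6] = 20  (first piece 3, then r[3]=10)
r[7] = 25
r[8] = 31
r[9] = 33  (first piece 1, then r[8]=31)
r[10] = 37  (first piece 2, then r[8]=31)
Maximum revenue is $37.
Now minimize piece count subject to staying optimal: for each k, pieces[k] = 1 + min over i with p[i]+r[k−i]=r[k] of pieces[k−i].
pieces[7] = 1
pieces[8] = 1
pieces[9] = 2
pieces[10] = 2

2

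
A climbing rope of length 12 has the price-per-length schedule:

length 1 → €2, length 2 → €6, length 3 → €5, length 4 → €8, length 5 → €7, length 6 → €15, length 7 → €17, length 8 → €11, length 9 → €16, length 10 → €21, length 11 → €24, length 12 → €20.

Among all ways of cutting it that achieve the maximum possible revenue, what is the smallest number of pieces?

6

Build r[k] bottom-up: r[k] = max over allowed piece i of (p[i] + r[k−i]).
r[1] = 2
r[2] = 6
r[3] = 8  (first piece 1, then r[2]=6)
r[4] = 12  (first piece 2, then r[2]=6)
r[5] = 14  (first piece 1, then r[4]=12)
r[6] = 18  (first piece 2, then r[4]=12)
r[7] = 20  (first piece 1, then r[6]=18)
r[8] = 24  (first piece 2, then r[6]=18)
r[9] = 26  (first piece 1, then r[8]=24)
r[10] = 30  (first piece 2, then r[8]=24)
r[11] = 32  (first piece 1, then r[10]=30)
r[12] = 36  (first piece 2, then r[10]=30)
Maximum revenue is €36.
Now minimize piece count subject to staying optimal: for each k, pieces[k] = 1 + min over i with p[i]+r[k−i]=r[k] of pieces[k−i].
pieces[9] = 5
pieces[10] = 5
pieces[11] = 6
pieces[12] = 6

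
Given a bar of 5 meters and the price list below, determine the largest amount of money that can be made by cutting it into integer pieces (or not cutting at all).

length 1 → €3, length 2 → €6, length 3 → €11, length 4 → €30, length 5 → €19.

Consider every possible first cut. r[k] is the best of p[i]+r[k−i] over all sellable i≤k.
r[1] = 3
r[2] = max(3+3, 6+0) = 6
r[3] = max(3+6, 6+3, 11+0) = 11
r[4] = max(3+11, 6+6, 11+3, 30+0) = 30
r[5] = max(3+30, 6+11, 11+6, 30+3, 19+0) = 33
One optimal cutting: 4 + 1 → €30 + €3 = €33.

33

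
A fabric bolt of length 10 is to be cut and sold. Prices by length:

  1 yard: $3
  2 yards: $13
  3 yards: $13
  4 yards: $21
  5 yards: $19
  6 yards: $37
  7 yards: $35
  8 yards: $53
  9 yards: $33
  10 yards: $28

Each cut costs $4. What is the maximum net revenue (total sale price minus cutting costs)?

62

Consider every possible first cut. v[k] is the best of p[i]+v[k−i] over all sellable i≤k, charging 4 whenever i<k.
v[1] = 3
v[2] = max(3+3-4, 13+0) = 13
v[3] = max(3+13-4, 13+3-4, 13+0) = 13
v[4] = max(3+13-4, 13+13-4, 13+3-4, 21+0) = 22
v[5] = max(3+22-4, 13+13-4, 13+13-4, 21+3-4, 19+0) = 22
v[6] = max(3+22-4, 13+22-4, 13+13-4, 21+13-4, 19+3-4, 37+0) = 37
v[7] = max(3+37-4, 13+22-4, 13+22-4, …, 37+3-4, 35+0) = 36
v[8] = max(3+36-4, 13+37-4, 13+22-4, …, 35+3-4, 53+0) = 53
v[9] = max(3+53-4, 13+36-4, 13+37-4, …, 53+3-4, 33+0) = 52
v[10] = max(3+52-4, 13+53-4, 13+36-4, …, 33+3-4, 28+0) = 62
One optimal plan: pieces 8 + 2 (1 cut) → $66 − $4 = $62.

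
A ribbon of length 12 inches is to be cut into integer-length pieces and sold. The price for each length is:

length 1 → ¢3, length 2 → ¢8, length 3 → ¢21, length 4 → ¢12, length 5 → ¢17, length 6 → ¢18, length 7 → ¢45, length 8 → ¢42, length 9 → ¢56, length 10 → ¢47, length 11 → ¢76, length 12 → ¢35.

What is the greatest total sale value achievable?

84

Build r[k] bottom-up: r[k] = max over allowed piece i of (p[i] + r[k−i]).
r[1] = 3
r[2] = max(3+3, 8+0) = 8
r[3] = max(3+8, 8+3, 21+0) = 21
r[4] = max(3+21, 8+8, 21+3, 12+0) = 24
r[5] = max(3+24, 8+21, 21+8, 12+3, 17+0) = 29
r[6] = max(3+29, 8+24, 21+21, 12+8, 17+3, 18+0) = 42
r[7] = max(3+42, 8+29, 21+24, …, 18+3, 45+0) = 45
r[8] = max(3+45, 8+42, 21+29, …, 45+3, 42+0) = 50
r[9] = max(3+50, 8+45, 21+42, …, 42+3, 56+0) = 63
r[10] = max(3+63, 8+50, 21+45, …, 56+3, 47+0) = 66
r[11] = max(3+66, 8+63, 21+50, …, 47+3, 76+0) = 76
r[12] = max(3+76, 8+66, 21+63, …, 76+3, 35+0) = 84
One optimal cutting: 3 + 3 + 3 + 3 → ¢21 + ¢21 + ¢21 + ¢21 = ¢84.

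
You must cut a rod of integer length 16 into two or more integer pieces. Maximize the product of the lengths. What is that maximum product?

Fill P[k] for k=2..16: at each k try every first piece i and multiply by the better of (k−i) uncut or P[k−i].
P[2] = 1×max(1,0) = 1×1 = 1
P[3] = 1×max(2,1) = 1×2 = 2
P[4] = 2×max(2,1) = 2×2 = 4
P[5] = 2×max(3,2) = 2×3 = 6
P[6] = 3×max(3,2) = 3×3 = 9
P[7] = 2×max(5,6) = 2×6 = 12
P[8] = 2×max(6,9) = 2×9 = 18
P[9] = 3×max(6,9) = 3×9 = 27
P[10] = 2×max(8,18) = 2×18 = 36
P[11] = 2×max(9,27) = 2×27 = 54
P[12] = 3×max(9,27) = 3×27 = 81
P[13] = 2×max(11,54) = 2×54 = 108
P[14] = 2×max(12,81) = 2×81 = 162
P[15] = 3×max(12,81) = 3×81 = 243
P[16] = 2×max(14,162) = 2×162 = 324
One optimal split: 3 + 3 + 3 + 3 + 2 + 2; product 3×3×3×3×2×2 = 324.

324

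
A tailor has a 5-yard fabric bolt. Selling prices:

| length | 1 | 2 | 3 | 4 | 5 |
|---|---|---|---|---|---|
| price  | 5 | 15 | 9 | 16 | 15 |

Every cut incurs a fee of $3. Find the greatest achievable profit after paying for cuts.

Build v[k] bottom-up: v[k] = max over allowed piece i of (p[i] + v[k−i]) − 3 per cut.
v[1] = 5
v[2] = 15
v[3] = 17  (first piece 1, then v[2]=15)
v[4] = 27  (first piece 2, then v[2]=15)
v[5] = 29  (first piece 1, then v[4]=27)
One optimal plan: pieces 2 + 2 + 1 (2 cuts) → $35 − $6 = $29.

29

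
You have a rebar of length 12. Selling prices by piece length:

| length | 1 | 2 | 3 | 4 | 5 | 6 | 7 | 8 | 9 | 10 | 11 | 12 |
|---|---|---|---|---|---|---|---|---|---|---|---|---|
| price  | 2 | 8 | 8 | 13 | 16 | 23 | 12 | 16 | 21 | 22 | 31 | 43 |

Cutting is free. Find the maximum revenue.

48

Consider every possible first cut. best[k] is the best of p[i]+best[k−i] over all sellable i≤k.
best[1] = 2
best[2] = 8
best[3] = 10  (first piece 1, then best[2]=8)
best[4] = 16  (first piece 2, then best[2]=8)
best[5] = 18  (first piece 1, then best[4]=16)
best[6] = 24  (first piece 2, then best[4]=16)
best[7] = 26  (first piece 1, then best[6]=24)
best[8] = 32  (first piece 2, then best[6]=24)
best[9] = 34  (first piece 1, then best[8]=32)
best[10] = 40  (first piece 2, then best[8]=32)
best[11] = 42  (first piece 1, then best[10]=40)
best[12] = 48  (first piece 2, then best[10]=40)
One optimal cutting: 2 + 2 + 2 + 2 + 2 + 2 → ₹8 + ₹8 + ₹8 + ₹8 + ₹8 + ₹8 = ₹48.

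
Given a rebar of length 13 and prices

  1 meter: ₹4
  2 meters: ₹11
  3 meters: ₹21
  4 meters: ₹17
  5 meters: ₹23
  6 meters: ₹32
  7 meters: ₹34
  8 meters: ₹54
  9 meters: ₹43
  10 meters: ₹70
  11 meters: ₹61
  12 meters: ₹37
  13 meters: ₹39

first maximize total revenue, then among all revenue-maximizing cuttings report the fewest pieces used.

Let r[k] be the best obtainable value from length k. For each k, try every first piece i and keep the best of price[i] + r[k−i].
r[1] = 4
r[2] = max(4+4, 11+0) = 11
r[3] = max(4+11, 11+4, 21+0) = 21
r[4] = max(4+21, 11+11, 21+4, 17+0) = 25
r[5] = max(4+25, 11+21, 21+11, 17+4, 23+0) = 32
r[6] = max(4+32, 11+25, 21+21, 17+11, 23+4, 32+0) = 42
r[7] = max(4+42, 11+32, 21+25, …, 32+4, 34+0) = 46
r[8] = max(4+46, 11+42, 21+32, …, 34+4, 54+0) = 54
r[9] = max(4+54, 11+46, 21+42, …, 54+4, 43+0) = 63
r[10] = max(4+63, 11+54, 21+46, …, 43+4, 70+0) = 70
r[11] = max(4+70, 11+63, 21+54, …, 70+4, 61+0) = 75
r[12] = max(4+75, 11+70, 21+63, …, 61+4, 37+0) = 84
r[13] = max(4+84, 11+75, 21+70, …, 37+4, 39+0) = 91
Maximum revenue is ₹91.
Now minimize piece count subject to staying optimal: for each k, pieces[k] = 1 + min over i with p[i]+r[k−i]=r[k] of pieces[k−i].
pieces[10] = 1
pieces[11] = 2
pieces[12] = 4
pieces[13] = 2

2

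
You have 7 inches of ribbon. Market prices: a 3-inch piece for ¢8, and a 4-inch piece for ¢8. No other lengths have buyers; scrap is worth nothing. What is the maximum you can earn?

16

Let r[k] be the best obtainable value from length k. For each k, try every first piece i and keep the best of price[i] + r[k−i].
r[1] = 0
r[2] = 0
r[3] = 8
r[4] = 8
r[5] = 8
r[6] = 16  (first piece 3, then r[3]=8)
r[7] = 16
One optimal cutting: pieces 3 + 3 with 1 inch of scrap → ¢16.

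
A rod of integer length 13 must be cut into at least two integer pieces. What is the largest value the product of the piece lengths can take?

Define g[k] = max over 1≤i<k of i · max(k−i, g[k−i]); the inner max lets the remainder stay uncut if that's better.
g[2] = 1·max(1,0) = 1·1 = 1
g[3] = max(1·2, 2·1) = 2
g[4] = max(1·3, 2·2, 3·1) = 4
g[5] = max(1·4, 2·3, 3·2, 4·1) = 6
g[6] = max(1·6, 2·4, 3·3, 4·2, 5·1) = 9
g[7] = max(1·9, 2·6, 3·4, 4·3, 5·2, 6·1) = 12
g[8] = max(1·12, 2·9, 3·6, …, 6·2, 7·1) = 18
g[9] = max(1·18, 2·12, 3·9, …, 7·2, 8·1) = 27
g[10] = max(1·27, 2·18, 3·12, …, 8·2, 9·1) = 36
g[11] = max(1·36, 2·27, 3·18, …, 9·2, 10·1) = 54
g[12] = max(1·54, 2·36, 3·27, …, 10·2, 11·1) = 81
g[13] = max(1·81, 2·54, 3·36, …, 11·2, 12·1) = 108
One optimal split: 3 + 3 + 3 + 2 + 2; product 3·3·3·2·2 = 108.

108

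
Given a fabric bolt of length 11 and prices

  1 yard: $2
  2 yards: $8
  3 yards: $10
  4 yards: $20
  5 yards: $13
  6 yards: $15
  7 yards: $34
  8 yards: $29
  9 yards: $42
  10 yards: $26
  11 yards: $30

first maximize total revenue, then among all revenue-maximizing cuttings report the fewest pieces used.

2

Consider every possible first cut. r[k] is the best of p[i]+r[k−i] over all sellable i≤k.
r[1] = 2
r[2] = 8
r[3] = 10  (first piece 1, then r[2]=8)
r[4] = 20
r[5] = 22  (first piece 1, then r[4]=20)
r[6] = 28  (first piece 2, then r[4]=20)
r[7] = 34
r[8] = 40  (first piece 4, then r[4]=20)
r[9] = 42  (first piece 1, then r[8]=40)
r[10] = 48  (first piece 2, then r[8]=40)
r[11] = 54  (first piece 4, then r[7]=34)
Maximum revenue is $54.
Now minimize piece count subject to staying optimal: for each k, pieces[k] = 1 + min over i with p[i]+r[k−i]=r[k] of pieces[k−i].
pieces[8] = 2
pieces[9] = 1
pieces[10] = 3
pieces[11] = 2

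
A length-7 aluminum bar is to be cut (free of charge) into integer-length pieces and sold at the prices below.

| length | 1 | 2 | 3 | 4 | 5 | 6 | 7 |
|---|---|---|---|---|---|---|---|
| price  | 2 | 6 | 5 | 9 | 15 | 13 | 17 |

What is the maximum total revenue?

21

Build v[k] bottom-up: v[k] = max over allowed piece i of (p[i] + v[k−i]).
v[1] = 2
v[2] = 6
v[3] = 8  (first piece 1, then v[2]=6)
v[4] = 12  (first piece 2, then v[2]=6)
v[5] = 15
v[6] = 18  (first piece 2, then v[4]=12)
v[7] = 21  (first piece 2, then v[5]=15)
One optimal cutting: 5 + 2 → $15 + $6 = $21.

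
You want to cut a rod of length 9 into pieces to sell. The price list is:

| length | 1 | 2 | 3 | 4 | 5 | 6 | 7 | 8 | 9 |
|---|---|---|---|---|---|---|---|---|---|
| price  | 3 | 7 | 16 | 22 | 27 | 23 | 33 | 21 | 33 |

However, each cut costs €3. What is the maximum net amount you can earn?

46

Let v[k] be the best obtainable value from length k. For each k, try every first piece i and keep the best of price[i] + v[k−i] minus the 3 cut fee when i<k.
v[1] = 3
v[2] = max(3+3-3, 7+0) = 7
v[3] = max(3+7-3, 7+3-3, 16+0) = 16
v[4] = max(3+16-3, 7+7-3, 16+3-3, 22+0) = 22
v[5] = max(3+22-3, 7+16-3, 16+7-3, 22+3-3, 27+0) = 27
v[6] = max(3+27-3, 7+22-3, 16+16-3, 22+7-3, 27+3-3, 23+0) = 29
v[7] = max(3+29-3, 7+27-3, 16+22-3, …, 23+3-3, 33+0) = 35
v[8] = max(3+35-3, 7+29-3, 16+27-3, …, 33+3-3, 21+0) = 41
v[9] = max(3+41-3, 7+35-3, 16+29-3, …, 21+3-3, 33+0) = 46
One optimal plan: pieces 5 + 4 (1 cut) → €49 − €3 = €46.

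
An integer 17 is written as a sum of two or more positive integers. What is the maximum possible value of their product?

Let prod[k] be the best product for length k (with at least one cut). For each first piece i, the rest contributes max(k−i, prod[k−i]).
prod[2] = 1·max(1,0) = 1·1 = 1
prod[3] = 1·max(2,1) = 1·2 = 2
prod[4] = 2·max(2,1) = 2·2 = 4
prod[5] = 2·max(3,2) = 2·3 = 6
prod[6] = 3·max(3,2) = 3·3 = 9
prod[7] = 2·max(5,6) = 2·6 = 12
prod[8] = 2·max(6,9) = 2·9 = 18
prod[9] = 3·max(6,9) = 3·9 = 27
prod[10] = 2·max(8,18) = 2·18 = 36
prod[11] = 2·max(9,27) = 2·27 = 54
prod[12] = 3·max(9,27) = 3·27 = 81
prod[13] = 2·max(11,54) = 2·54 = 108
prod[14] = 2·max(12,81) = 2·81 = 162
prod[15] = 3·max(12,81) = 3·81 = 243
prod[16] = 2·max(14,162) = 2·162 = 324
prod[17] = 2·max(15,243) = 2·243 = 486
One optimal split: 3 + 3 + 3 + 3 + 3 + 2; product 3·3·3·3·3·2 = 486.

486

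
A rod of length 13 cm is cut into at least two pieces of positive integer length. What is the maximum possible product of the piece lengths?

108

Fill m[k] for k=2..13: at each k try every first piece i and multiply by the better of (k−i) uncut or m[k−i].
m[2] = 1*max(1,0) = 1*1 = 1
m[3] = max(1*2, 2*1) = 2
m[4] = max(1*3, 2*2, 3*1) = 4
m[5] = max(1*4, 2*3, 3*2, 4*1) = 6
m[6] = max(1*6, 2*4, 3*3, 4*2, 5*1) = 9
m[7] = max(1*9, 2*6, 3*4, 4*3, 5*2, 6*1) = 12
m[8] = max(1*12, 2*9, 3*6, …, 6*2, 7*1) = 18
m[9] = max(1*18, 2*12, 3*9, …, 7*2, 8*1) = 27
m[10] = max(1*27, 2*18, 3*12, …, 8*2, 9*1) = 36
m[11] = max(1*36, 2*27, 3*18, …, 9*2, 10*1) = 54
m[12] = max(1*54, 2*36, 3*27, …, 10*2, 11*1) = 81
m[13] = max(1*81, 2*54, 3*36, …, 11*2, 12*1) = 108
One optimal split: 3 + 3 + 3 + 2 + 2; product 3*3*3*2*2 = 108.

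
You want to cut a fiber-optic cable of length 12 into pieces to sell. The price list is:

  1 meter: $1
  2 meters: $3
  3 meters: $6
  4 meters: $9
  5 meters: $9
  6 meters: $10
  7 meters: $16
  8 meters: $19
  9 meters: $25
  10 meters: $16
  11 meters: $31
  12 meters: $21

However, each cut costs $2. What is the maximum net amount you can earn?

Consider every possible first cut. r[k] is the best of p[i]+r[k−i] over all sellable i≤k, charging 2 whenever i<k.
r[1] = 1
r[2] = max(1+1-2, 3+0) = 3
r[3] = max(1+3-2, 3+1-2, 6+0) = 6
r[4] = max(1+6-2, 3+3-2, 6+1-2, 9+0) = 9
r[5] = max(1+9-2, 3+6-2, 6+3-2, 9+1-2, 9+0) = 9
r[6] = max(1+9-2, 3+9-2, 6+6-2, 9+3-2, 9+1-2, 10+0) = 10
r[7] = max(1+10-2, 3+9-2, 6+9-2, …, 10+1-2, 16+0) = 16
r[8] = max(1+16-2, 3+10-2, 6+9-2, …, 16+1-2, 19+0) = 19
r[9] = max(1+19-2, 3+16-2, 6+10-2, …, 19+1-2, 25+0) = 25
r[10] = max(1+25-2, 3+19-2, 6+16-2, …, 25+1-2, 16+0) = 24
r[11] = max(1+24-2, 3+25-2, 6+19-2, …, 16+1-2, 31+0) = 31
r[12] = max(1+31-2, 3+24-2, 6+25-2, …, 31+1-2, 21+0) = 30
One optimal plan: pieces 11 + 1 (1 cut) → $32 − $2 = $30.

30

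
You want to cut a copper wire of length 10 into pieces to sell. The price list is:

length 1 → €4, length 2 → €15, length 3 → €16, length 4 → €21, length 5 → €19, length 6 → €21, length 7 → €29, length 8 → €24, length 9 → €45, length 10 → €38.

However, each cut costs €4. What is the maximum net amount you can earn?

Let net[k] be the best obtainable value from length k. For each k, try every first piece i and keep the best of price[i] + net[k−i] minus the 4 cut fee when i<k.
net[1] = 4
net[2] = max(4+4-4, 15+0) = 15
net[3] = max(4+15-4, 15+4-4, 16+0) = 16
net[4] = max(4+16-4, 15+15-4, 16+4-4, 21+0) = 26
net[5] = max(4+26-4, 15+16-4, 16+15-4, 21+4-4, 19+0) = 27
net[6] = max(4+27-4, 15+26-4, 16+16-4, 21+15-4, 19+4-4, 21+0) = 37
net[7] = max(4+37-4, 15+27-4, 16+26-4, …, 21+4-4, 29+0) = 38
net[8] = max(4+38-4, 15+37-4, 16+27-4, …, 29+4-4, 24+0) = 48
net[9] = max(4+48-4, 15+38-4, 16+37-4, …, 24+4-4, 45+0) = 49
net[10] = max(4+49-4, 15+48-4, 16+38-4, …, 45+4-4, 38+0) = 59
One optimal plan: pieces 2 + 2 + 2 + 2 + 2 (4 cuts) → €75 − €16 = €59.

59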